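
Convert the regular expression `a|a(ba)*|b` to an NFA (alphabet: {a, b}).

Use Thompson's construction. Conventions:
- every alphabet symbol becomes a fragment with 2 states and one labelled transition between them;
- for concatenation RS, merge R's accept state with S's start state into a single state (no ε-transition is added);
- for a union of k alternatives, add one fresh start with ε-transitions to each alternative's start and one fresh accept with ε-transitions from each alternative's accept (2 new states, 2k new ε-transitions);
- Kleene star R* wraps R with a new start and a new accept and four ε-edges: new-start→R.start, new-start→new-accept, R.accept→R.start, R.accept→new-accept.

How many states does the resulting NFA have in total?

Recursing over subexpressions:
Each of the 5 symbol leaves contributes a 2-state fragment.
  ba = 3 states
  (ba)* = 5 states
  a(ba)* = 6 states
  a|a(ba)*|b = 12 states

12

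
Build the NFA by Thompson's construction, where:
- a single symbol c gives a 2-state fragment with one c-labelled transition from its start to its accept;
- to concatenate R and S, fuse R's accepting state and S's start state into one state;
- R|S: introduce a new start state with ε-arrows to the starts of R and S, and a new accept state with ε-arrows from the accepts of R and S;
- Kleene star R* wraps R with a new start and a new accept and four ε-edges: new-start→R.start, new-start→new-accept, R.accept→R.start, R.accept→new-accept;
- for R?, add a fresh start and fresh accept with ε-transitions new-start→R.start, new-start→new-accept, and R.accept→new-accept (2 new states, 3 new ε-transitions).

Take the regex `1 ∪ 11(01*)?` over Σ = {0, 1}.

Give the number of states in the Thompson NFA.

By structural recursion:
Each of the 5 symbol leaves contributes a 2-state fragment.
  1* = 4 states
  01* = 5 states
  (01*)? = 7 states
  11(01*)? = 9 states
  1 ∪ 11(01*)? = 13 states

13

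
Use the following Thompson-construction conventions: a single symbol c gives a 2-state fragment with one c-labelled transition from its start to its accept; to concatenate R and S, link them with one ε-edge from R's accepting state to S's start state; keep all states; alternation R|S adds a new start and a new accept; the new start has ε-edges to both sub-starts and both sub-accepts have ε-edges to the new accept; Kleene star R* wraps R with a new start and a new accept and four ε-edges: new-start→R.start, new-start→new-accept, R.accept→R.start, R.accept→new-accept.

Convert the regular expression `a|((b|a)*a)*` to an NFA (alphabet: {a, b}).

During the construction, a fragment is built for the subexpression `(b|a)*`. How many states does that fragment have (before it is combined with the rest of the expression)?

Fragment for `(b|a)*`:
Each of the 2 symbol leaves contributes a 2-state fragment.
  b|a : 6 states
  (b|a)* : 8 states

8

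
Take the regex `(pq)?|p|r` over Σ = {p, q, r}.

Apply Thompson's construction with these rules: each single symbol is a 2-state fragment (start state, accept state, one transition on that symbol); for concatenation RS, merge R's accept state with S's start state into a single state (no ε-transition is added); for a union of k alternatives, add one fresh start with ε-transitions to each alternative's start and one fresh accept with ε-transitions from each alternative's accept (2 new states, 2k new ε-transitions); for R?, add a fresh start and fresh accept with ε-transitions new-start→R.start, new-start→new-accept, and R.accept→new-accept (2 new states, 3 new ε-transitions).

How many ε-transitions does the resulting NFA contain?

Recursing over subexpressions:
Each of the 4 symbol leaves contributes 0 ε-transitions.
  pq — 0 ε-transitions
  (pq)? — 3 ε-transitions
  (pq)?|p|r — 9 ε-transitions

9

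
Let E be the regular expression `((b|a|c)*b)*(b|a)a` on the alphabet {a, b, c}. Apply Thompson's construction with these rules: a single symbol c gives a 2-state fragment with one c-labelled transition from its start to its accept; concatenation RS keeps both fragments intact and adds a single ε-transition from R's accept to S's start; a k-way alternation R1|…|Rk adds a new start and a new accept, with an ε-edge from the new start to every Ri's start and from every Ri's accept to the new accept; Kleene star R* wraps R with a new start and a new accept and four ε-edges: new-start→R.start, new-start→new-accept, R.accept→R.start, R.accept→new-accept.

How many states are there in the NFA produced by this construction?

22

Recursing over subexpressions:
Each of the 7 symbol leaves contributes a 2-state fragment.
  b|a|c → 8 states
  (b|a|c)* → 10 states
  (b|a|c)*b → 12 states
  ((b|a|c)*b)* → 14 states
  b|a → 6 states
  ((b|a|c)*b)*(b|a)a → 22 states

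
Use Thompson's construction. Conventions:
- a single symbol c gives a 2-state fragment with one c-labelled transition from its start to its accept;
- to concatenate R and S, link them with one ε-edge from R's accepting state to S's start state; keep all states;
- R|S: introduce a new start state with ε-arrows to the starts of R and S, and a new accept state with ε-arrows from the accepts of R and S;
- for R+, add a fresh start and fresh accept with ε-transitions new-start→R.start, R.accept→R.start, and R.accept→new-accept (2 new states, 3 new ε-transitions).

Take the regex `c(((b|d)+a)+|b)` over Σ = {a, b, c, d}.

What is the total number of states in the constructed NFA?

Recursing over subexpressions:
Each of the 5 symbol leaves contributes a 2-state fragment.
  b|d : 6 states
  (b|d)+ : 8 states
  (b|d)+a : 10 states
  ((b|d)+a)+ : 12 states
  ((b|d)+a)+|b : 16 states
  c(((b|d)+a)+|b) : 18 states

18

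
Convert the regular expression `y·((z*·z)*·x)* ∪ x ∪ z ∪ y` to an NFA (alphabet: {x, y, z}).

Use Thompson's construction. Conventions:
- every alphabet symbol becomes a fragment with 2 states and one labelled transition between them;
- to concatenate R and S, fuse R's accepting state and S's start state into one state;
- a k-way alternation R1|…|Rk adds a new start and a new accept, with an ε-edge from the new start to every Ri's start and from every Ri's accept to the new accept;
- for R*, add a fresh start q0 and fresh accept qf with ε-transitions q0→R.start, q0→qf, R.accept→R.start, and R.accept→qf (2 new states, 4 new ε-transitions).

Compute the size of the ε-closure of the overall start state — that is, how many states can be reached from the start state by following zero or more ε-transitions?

5

Compute the ε-closure size of each fragment's start state recursively; a symbol fragment's start has no outgoing ε-edge, so its closure is just itself (size 1).
  z* — C = 1 (new start) + 1 (body) + 1 (new accept) = 3
  z*·z — the left operand accepts ε, so the closure extends into the next operand (the shared merged state is already counted); C = 3 + (1−1) = 3
  (z*·z)* — C = 1 (new start) + 3 (body) + 1 (new accept) = 5
  (z*·z)*·x — the left operand accepts ε, so the closure extends into the next operand (the shared merged state is already counted); C = 5 + (1−1) = 5
  ((z*·z)*·x)* — C = 1 (new start) + 5 (body) + 1 (new accept) = 7
  y·((z*·z)*·x)* — C equals the left operand's closure size = 1 (its accept is not ε-reachable, so the closure stops there)
  y·((z*·z)*·x)* ∪ x ∪ z ∪ y — C = 1 + 1 + 1 + 1 + 1 = 5 (the new accept is not ε-reachable since no branch accepts ε)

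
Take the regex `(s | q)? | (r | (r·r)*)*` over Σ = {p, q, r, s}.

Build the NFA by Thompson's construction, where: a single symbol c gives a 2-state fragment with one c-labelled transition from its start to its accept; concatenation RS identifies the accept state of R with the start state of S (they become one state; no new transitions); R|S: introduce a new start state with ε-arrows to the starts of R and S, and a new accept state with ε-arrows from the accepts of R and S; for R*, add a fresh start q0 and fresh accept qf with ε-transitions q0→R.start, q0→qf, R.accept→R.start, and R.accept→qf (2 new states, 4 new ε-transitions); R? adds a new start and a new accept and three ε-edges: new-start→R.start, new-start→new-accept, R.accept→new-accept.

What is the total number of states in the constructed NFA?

21

Per subexpression:
Each of the 5 symbol leaves contributes a 2-state fragment.
  s | q → 6 states
  (s | q)? → 8 states
  r·r → 3 states
  (r·r)* → 5 states
  r | (r·r)* → 9 states
  (r | (r·r)*)* → 11 states
  (s | q)? | (r | (r·r)*)* → 21 states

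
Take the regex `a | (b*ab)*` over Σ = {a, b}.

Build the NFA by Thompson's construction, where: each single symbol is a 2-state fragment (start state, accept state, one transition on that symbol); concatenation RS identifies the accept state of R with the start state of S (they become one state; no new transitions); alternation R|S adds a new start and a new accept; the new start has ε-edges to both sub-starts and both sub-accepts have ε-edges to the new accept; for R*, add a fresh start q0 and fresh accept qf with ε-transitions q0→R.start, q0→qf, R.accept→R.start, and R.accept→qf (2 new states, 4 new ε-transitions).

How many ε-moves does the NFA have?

12

Recursing over subexpressions:
Each of the 4 symbol leaves contributes 0 ε-transitions.
  b* — 4 ε-transitions
  b*ab — 4 ε-transitions
  (b*ab)* — 8 ε-transitions
  a | (b*ab)* — 12 ε-transitions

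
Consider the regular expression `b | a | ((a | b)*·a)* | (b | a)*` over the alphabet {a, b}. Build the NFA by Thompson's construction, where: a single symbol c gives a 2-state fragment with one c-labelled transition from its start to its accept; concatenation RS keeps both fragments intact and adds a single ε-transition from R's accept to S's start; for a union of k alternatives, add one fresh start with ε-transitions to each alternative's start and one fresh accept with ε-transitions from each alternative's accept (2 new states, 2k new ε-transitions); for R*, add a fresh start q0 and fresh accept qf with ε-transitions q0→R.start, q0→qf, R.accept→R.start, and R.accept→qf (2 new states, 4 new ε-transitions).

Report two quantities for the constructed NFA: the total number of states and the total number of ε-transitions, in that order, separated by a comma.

26, 29

Bottom-up over the parse tree:
Each of the 7 symbol leaves contributes 2 states and 0 ε-transitions.
  a | b : 6 states, 4 ε-transitions
  (a | b)* : 8 states, 8 ε-transitions
  (a | b)*·a : 10 states, 9 ε-transitions
  ((a | b)*·a)* : 12 states, 13 ε-transitions
  b | a : 6 states, 4 ε-transitions
  (b | a)* : 8 states, 8 ε-transitions
  b | a | ((a | b)*·a)* | (b | a)* : 26 states, 29 ε-transitions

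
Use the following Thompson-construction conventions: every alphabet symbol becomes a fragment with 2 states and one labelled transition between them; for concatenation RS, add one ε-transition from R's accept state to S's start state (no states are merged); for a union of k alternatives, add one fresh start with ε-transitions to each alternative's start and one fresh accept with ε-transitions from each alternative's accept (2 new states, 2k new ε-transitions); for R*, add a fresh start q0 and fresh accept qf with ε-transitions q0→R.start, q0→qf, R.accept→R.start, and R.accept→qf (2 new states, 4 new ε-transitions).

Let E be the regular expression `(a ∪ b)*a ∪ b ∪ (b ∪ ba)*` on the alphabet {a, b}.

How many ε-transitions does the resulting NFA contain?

Building bottom-up:
Each of the 7 symbol leaves contributes 0 ε-transitions.
  a ∪ b — 4 ε-transitions
  (a ∪ b)* — 8 ε-transitions
  (a ∪ b)*a — 9 ε-transitions
  ba — 1 ε-transition
  b ∪ ba — 5 ε-transitions
  (b ∪ ba)* — 9 ε-transitions
  (a ∪ b)*a ∪ b ∪ (b ∪ ba)* — 24 ε-transitions

24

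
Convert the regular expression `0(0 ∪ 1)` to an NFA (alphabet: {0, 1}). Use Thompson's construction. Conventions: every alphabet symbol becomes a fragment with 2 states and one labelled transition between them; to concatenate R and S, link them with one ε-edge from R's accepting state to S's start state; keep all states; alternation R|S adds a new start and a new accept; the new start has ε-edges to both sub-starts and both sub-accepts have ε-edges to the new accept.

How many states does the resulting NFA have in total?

8

Recursing over subexpressions:
Each of the 3 symbol leaves contributes a 2-state fragment.
  0 ∪ 1 → 6 states
  0(0 ∪ 1) → 8 states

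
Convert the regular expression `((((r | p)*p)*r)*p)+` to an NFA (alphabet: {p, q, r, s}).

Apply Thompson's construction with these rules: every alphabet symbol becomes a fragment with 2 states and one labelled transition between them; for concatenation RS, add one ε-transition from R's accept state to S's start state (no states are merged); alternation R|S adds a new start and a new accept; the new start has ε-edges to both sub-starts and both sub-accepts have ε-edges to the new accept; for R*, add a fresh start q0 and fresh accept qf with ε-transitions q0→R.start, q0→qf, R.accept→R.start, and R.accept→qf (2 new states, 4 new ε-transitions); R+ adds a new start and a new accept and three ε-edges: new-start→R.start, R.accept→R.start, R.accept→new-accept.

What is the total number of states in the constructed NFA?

Per subexpression:
Each of the 5 symbol leaves contributes a 2-state fragment.
  r | p → 6 states
  (r | p)* → 8 states
  (r | p)*p → 10 states
  ((r | p)*p)* → 12 states
  ((r | p)*p)*r → 14 states
  (((r | p)*p)*r)* → 16 states
  (((r | p)*p)*r)*p → 18 states
  ((((r | p)*p)*r)*p)+ → 20 states

20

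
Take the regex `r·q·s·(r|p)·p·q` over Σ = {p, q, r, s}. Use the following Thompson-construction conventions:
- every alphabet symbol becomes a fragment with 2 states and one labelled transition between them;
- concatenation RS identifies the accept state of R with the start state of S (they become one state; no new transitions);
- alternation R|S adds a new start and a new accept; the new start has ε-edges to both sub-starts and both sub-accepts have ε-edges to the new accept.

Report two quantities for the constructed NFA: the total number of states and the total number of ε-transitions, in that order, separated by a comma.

Recursing over subexpressions:
Each of the 7 symbol leaves contributes 2 states and 0 ε-transitions.
  r|p : 6 states, 4 ε-transitions
  r·q·s·(r|p)·p·q : 11 states, 4 ε-transitions

11, 4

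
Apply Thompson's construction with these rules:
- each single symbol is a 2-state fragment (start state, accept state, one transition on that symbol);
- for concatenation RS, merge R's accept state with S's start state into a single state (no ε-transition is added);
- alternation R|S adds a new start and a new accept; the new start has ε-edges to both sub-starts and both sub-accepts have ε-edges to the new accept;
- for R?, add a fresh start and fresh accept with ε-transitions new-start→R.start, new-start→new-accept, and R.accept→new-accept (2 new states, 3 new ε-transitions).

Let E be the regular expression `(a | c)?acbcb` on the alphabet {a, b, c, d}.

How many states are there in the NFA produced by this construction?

13

Per subexpression:
Each of the 7 symbol leaves contributes a 2-state fragment.
  a | c → 6 states
  (a | c)? → 8 states
  (a | c)?acbcb → 13 states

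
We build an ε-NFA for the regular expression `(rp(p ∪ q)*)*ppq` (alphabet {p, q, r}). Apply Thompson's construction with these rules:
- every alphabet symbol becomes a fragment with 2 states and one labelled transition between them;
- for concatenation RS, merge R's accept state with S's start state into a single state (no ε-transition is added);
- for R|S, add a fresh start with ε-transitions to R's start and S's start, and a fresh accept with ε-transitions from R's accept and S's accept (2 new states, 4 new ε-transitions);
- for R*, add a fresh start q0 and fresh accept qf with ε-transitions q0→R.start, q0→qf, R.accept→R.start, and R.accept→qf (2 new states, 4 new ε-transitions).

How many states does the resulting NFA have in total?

15

Recursing over subexpressions:
Each of the 7 symbol leaves contributes a 2-state fragment.
  p ∪ q — 6 states
  (p ∪ q)* — 8 states
  rp(p ∪ q)* — 10 states
  (rp(p ∪ q)*)* — 12 states
  (rp(p ∪ q)*)*ppq — 15 states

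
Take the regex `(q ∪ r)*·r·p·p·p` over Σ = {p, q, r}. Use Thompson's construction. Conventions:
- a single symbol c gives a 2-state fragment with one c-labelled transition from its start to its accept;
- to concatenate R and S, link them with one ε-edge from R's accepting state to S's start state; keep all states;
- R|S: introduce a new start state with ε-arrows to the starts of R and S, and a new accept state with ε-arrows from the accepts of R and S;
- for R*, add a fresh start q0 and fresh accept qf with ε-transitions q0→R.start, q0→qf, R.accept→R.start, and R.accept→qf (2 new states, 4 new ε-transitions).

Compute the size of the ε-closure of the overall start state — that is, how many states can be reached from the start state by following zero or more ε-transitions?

6

Work bottom-up. For each fragment F, track |ε-closure(F.start)| and whether F's accept lies in that closure (i.e. whether F accepts ε). A single-symbol fragment has closure size 1 and does not accept ε.
  q ∪ r : C = 1 + 1 + 1 = 3 (the new accept is not ε-reachable since no branch accepts ε)
  (q ∪ r)* : C = 1 (new start) + 3 (body) + 1 (new accept) = 5
  (q ∪ r)*·r·p·p·p : C = 5 + 1 = 6 (closure spills across the concat boundary because the left factor accepts ε)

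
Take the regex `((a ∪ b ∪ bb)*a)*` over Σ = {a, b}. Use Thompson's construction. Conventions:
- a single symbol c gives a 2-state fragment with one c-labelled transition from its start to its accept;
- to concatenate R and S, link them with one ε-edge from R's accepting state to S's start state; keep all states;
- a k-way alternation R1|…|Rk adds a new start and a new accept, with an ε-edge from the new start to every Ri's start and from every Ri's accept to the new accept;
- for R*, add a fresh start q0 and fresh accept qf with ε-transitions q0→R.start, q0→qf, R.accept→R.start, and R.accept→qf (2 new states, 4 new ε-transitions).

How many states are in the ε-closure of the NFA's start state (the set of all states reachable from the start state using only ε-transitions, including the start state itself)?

9

Let C(F) = |ε-closure(F.start)| within fragment F, and note whether F accepts ε. Symbol fragments have C = 1 and do not accept ε. Then:
  bb : same as the first factor's closure: C = 1
  a ∪ b ∪ bb : C = 1 + 1 + 1 + 1 = 4 (the new accept is not ε-reachable since no branch accepts ε)
  (a ∪ b ∪ bb)* : C = 1 (new start) + 4 (body) + 1 (new accept) = 6
  (a ∪ b ∪ bb)*a : the left operand accepts ε, so the closure extends into the next operand (via the concat ε-link); C = 6 + 1 = 7
  ((a ∪ b ∪ bb)*a)* : new start has ε-edges to the inner start and to the new accept, so C = 2 + 7 = 9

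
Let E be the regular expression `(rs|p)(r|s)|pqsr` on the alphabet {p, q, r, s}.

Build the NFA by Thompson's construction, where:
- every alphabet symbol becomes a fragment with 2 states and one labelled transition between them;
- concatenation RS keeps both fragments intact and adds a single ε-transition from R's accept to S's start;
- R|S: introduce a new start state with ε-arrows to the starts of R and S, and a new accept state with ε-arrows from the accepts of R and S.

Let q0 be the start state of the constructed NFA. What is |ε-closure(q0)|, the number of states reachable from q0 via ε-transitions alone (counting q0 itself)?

Compute the ε-closure size of each fragment's start state recursively; a symbol fragment's start has no outgoing ε-edge, so its closure is just itself (size 1).
  rs → same as the first factor's closure: C = 1
  rs|p → C = 1 + 1 + 1 = 3 (the new accept is not ε-reachable since no branch accepts ε)
  r|s → new start ε-reaches every alternative's start; none of them accept ε, so the new accept is not reached: C = 1 + 1 + 1 = 3
  (rs|p)(r|s) → same as the first factor's closure: C = 3
  pqsr → C equals the left operand's closure size = 1 (its accept is not ε-reachable, so the closure stops there)
  (rs|p)(r|s)|pqsr → C = 1 + 3 + 1 = 5 (the new accept is not ε-reachable since no branch accepts ε)

5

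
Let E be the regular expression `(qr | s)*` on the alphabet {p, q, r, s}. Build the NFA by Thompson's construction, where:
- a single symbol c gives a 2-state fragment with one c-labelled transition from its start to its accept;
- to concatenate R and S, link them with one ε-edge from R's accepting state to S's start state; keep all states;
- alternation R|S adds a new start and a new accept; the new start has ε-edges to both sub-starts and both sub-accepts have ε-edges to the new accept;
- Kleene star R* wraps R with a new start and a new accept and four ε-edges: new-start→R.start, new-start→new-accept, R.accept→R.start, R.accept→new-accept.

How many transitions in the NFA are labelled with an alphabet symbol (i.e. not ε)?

3

Per subexpression:
Each of the 3 symbol leaves contributes exactly 1 symbol transition.
  qr = 2 symbol transitions
  qr | s = 3 symbol transitions
  (qr | s)* = 3 symbol transitions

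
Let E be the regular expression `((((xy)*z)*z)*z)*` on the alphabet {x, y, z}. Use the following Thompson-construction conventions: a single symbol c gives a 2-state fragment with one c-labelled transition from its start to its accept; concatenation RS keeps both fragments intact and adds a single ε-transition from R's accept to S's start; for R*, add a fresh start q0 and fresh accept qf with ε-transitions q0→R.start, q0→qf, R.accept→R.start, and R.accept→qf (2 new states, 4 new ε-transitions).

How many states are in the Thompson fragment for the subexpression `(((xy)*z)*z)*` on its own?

14

Fragment for `(((xy)*z)*z)*`:
Each of the 4 symbol leaves contributes a 2-state fragment.
  xy : 4 states
  (xy)* : 6 states
  (xy)*z : 8 states
  ((xy)*z)* : 10 states
  ((xy)*z)*z : 12 states
  (((xy)*z)*z)* : 14 states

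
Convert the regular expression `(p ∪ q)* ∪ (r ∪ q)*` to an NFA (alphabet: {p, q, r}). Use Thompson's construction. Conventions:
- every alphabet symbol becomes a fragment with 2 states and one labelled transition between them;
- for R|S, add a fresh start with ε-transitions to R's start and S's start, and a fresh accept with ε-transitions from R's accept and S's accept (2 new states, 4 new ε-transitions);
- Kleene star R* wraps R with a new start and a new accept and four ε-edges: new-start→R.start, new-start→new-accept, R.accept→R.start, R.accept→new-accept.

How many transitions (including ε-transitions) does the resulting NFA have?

Building bottom-up:
Each of the 4 symbol leaves contributes 1 transition (1 symbol, 0 ε).
  p ∪ q → 6 transitions (2 symbol, 4 ε)
  (p ∪ q)* → 10 transitions (2 symbol, 8 ε)
  r ∪ q → 6 transitions (2 symbol, 4 ε)
  (r ∪ q)* → 10 transitions (2 symbol, 8 ε)
  (p ∪ q)* ∪ (r ∪ q)* → 24 transitions (4 symbol, 20 ε)

24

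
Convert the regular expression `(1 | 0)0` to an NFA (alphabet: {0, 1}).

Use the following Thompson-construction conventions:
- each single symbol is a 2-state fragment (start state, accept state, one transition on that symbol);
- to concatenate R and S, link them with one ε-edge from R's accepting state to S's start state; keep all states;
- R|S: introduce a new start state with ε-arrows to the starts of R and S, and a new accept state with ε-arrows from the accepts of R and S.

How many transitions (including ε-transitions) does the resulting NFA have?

8

Per subexpression:
Each of the 3 symbol leaves contributes 1 transition (1 symbol, 0 ε).
  1 | 0 : 6 transitions (2 symbol, 4 ε)
  (1 | 0)0 : 8 transitions (3 symbol, 5 ε)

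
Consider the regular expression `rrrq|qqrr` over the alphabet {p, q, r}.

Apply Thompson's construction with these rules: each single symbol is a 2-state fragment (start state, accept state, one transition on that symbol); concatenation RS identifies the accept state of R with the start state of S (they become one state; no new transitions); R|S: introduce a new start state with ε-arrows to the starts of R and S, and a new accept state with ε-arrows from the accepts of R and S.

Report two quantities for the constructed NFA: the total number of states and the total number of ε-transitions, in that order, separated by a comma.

12, 4

Bottom-up over the parse tree:
Each of the 8 symbol leaves contributes 2 states and 0 ε-transitions.
  rrrq : 5 states, 0 ε-transitions
  qqrr : 5 states, 0 ε-transitions
  rrrq|qqrr : 12 states, 4 ε-transitions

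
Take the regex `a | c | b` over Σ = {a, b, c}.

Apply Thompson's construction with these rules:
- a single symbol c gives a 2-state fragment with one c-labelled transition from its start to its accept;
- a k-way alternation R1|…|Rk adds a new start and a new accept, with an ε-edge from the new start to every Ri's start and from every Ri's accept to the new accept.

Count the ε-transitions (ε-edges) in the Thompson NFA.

6

Building bottom-up:
Each of the 3 symbol leaves contributes 0 ε-transitions.
  a | c | b : 6 ε-transitions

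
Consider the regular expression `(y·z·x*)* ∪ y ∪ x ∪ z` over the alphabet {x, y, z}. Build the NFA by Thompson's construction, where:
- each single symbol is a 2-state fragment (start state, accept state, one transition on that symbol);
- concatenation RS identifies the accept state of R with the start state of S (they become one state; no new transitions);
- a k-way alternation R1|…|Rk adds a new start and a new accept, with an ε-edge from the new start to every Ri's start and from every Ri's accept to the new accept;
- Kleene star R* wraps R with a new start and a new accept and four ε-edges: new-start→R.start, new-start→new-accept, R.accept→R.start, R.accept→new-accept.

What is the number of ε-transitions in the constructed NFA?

16

Bottom-up over the parse tree:
Each of the 6 symbol leaves contributes 0 ε-transitions.
  x* — 4 ε-transitions
  y·z·x* — 4 ε-transitions
  (y·z·x*)* — 8 ε-transitions
  (y·z·x*)* ∪ y ∪ x ∪ z — 16 ε-transitions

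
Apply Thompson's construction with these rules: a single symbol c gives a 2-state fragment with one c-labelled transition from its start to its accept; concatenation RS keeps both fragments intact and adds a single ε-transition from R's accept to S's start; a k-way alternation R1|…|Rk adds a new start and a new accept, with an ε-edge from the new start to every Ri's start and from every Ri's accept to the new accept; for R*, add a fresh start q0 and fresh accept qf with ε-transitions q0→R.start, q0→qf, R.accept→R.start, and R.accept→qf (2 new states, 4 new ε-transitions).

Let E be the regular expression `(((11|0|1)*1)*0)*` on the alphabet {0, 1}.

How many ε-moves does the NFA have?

By structural recursion:
Each of the 6 symbol leaves contributes 0 ε-transitions.
  11 = 1 ε-transition
  11|0|1 = 7 ε-transitions
  (11|0|1)* = 11 ε-transitions
  (11|0|1)*1 = 12 ε-transitions
  ((11|0|1)*1)* = 16 ε-transitions
  ((11|0|1)*1)*0 = 17 ε-transitions
  (((11|0|1)*1)*0)* = 21 ε-transitions

21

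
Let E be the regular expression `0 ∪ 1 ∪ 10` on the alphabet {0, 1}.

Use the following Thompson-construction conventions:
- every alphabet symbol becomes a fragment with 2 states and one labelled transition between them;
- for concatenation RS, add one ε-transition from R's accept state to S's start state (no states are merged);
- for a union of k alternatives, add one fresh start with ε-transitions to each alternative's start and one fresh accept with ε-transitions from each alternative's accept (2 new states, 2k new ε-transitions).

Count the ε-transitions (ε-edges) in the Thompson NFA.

7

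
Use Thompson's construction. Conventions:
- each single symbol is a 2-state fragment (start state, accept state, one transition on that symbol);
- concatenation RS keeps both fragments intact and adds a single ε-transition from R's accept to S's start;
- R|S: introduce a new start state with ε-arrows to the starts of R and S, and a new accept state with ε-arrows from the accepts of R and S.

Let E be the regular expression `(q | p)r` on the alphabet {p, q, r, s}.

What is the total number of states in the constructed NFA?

8

Per subexpression:
Each of the 3 symbol leaves contributes a 2-state fragment.
  q | p = 6 states
  (q | p)r = 8 states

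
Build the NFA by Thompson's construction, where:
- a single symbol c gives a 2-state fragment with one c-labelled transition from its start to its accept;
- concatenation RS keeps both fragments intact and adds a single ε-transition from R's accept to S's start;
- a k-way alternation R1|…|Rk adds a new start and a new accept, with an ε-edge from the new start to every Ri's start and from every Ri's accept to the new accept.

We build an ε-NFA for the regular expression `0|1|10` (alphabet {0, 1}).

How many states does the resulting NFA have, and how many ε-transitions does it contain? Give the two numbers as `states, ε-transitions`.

10, 7

Per subexpression:
Each of the 4 symbol leaves contributes 2 states and 0 ε-transitions.
  10 — 4 states, 1 ε-transition
  0|1|10 — 10 states, 7 ε-transitions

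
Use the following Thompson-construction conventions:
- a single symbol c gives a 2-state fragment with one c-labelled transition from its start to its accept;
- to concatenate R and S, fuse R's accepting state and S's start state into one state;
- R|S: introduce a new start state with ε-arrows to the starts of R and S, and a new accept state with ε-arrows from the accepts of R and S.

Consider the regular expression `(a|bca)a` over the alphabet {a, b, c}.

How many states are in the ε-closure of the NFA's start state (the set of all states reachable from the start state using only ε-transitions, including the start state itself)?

3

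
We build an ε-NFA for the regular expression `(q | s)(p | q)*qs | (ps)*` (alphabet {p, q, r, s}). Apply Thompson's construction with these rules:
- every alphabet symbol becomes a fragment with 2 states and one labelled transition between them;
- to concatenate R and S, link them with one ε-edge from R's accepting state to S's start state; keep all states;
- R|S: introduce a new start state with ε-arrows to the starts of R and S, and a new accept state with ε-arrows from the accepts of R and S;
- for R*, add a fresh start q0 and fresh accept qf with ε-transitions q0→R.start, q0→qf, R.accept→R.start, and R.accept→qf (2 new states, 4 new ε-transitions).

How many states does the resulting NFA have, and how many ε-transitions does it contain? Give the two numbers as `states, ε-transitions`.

26, 24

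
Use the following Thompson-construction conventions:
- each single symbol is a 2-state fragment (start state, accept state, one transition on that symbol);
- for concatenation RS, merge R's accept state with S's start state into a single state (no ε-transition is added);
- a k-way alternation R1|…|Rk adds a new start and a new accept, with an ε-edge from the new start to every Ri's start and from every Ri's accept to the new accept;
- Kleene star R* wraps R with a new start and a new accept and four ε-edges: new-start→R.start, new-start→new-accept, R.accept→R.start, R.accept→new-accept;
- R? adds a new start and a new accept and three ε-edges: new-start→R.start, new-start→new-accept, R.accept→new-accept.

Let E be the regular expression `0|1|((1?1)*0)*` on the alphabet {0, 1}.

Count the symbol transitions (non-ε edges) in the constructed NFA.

5

Recursing over subexpressions:
Each of the 5 symbol leaves contributes exactly 1 symbol transition.
  1? = 1 symbol transition
  1?1 = 2 symbol transitions
  (1?1)* = 2 symbol transitions
  (1?1)*0 = 3 symbol transitions
  ((1?1)*0)* = 3 symbol transitions
  0|1|((1?1)*0)* = 5 symbol transitions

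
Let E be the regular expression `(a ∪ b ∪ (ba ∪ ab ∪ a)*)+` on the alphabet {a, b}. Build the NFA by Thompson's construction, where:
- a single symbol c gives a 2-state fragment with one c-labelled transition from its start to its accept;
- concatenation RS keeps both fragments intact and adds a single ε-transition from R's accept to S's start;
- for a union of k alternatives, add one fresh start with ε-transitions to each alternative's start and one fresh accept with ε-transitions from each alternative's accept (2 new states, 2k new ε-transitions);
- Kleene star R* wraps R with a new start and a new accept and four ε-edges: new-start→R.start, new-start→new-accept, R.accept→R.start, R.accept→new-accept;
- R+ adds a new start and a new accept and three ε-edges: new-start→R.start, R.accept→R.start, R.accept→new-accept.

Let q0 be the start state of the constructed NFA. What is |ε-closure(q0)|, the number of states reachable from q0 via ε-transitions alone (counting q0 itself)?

12

Work bottom-up. For each fragment F, track |ε-closure(F.start)| and whether F's accept lies in that closure (i.e. whether F accepts ε). A single-symbol fragment has closure size 1 and does not accept ε.
  ba — same as the first factor's closure: |ε-closure| = 1
  ab — |ε-closure| equals the left operand's closure size = 1 (its accept is not ε-reachable, so the closure stops there)
  ba ∪ ab ∪ a — |ε-closure| = 1 + 1 + 1 + 1 = 4 (the new accept is not ε-reachable since no branch accepts ε)
  (ba ∪ ab ∪ a)* — new start has ε-edges to the inner start and to the new accept, so |ε-closure| = 2 + 4 = 6
  a ∪ b ∪ (ba ∪ ab ∪ a)* — |ε-closure| = 1 (new start) + (1 + 1 + 6) + 1 (new accept, since some branch ε-reaches its own accept) = 10
  (a ∪ b ∪ (ba ∪ ab ∪ a)*)+ — |ε-closure| = 1 + 10 + 1 (new accept, reached because the body accepts ε) = 12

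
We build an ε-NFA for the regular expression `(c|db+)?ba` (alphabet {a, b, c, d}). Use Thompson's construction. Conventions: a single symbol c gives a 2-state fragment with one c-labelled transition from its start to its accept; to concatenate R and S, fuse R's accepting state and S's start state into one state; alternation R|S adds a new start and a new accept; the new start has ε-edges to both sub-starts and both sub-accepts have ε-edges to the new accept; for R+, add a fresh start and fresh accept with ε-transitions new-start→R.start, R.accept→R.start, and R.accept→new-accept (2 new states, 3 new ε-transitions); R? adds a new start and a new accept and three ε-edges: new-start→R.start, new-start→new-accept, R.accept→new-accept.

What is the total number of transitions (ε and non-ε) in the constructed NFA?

15

By structural recursion:
Each of the 5 symbol leaves contributes 1 transition (1 symbol, 0 ε).
  b+ → 4 transitions (1 symbol, 3 ε)
  db+ → 5 transitions (2 symbol, 3 ε)
  c|db+ → 10 transitions (3 symbol, 7 ε)
  (c|db+)? → 13 transitions (3 symbol, 10 ε)
  (c|db+)?ba → 15 transitions (5 symbol, 10 ε)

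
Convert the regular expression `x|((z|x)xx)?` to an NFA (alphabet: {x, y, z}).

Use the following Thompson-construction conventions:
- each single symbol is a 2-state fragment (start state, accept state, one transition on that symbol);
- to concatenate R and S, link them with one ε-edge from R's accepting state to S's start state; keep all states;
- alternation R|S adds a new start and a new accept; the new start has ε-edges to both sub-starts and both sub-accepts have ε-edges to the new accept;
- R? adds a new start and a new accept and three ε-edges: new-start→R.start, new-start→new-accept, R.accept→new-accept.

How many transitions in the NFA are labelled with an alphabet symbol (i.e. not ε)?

5

Building bottom-up:
Each of the 5 symbol leaves contributes exactly 1 symbol transition.
  z|x = 2 symbol transitions
  (z|x)xx = 4 symbol transitions
  ((z|x)xx)? = 4 symbol transitions
  x|((z|x)xx)? = 5 symbol transitions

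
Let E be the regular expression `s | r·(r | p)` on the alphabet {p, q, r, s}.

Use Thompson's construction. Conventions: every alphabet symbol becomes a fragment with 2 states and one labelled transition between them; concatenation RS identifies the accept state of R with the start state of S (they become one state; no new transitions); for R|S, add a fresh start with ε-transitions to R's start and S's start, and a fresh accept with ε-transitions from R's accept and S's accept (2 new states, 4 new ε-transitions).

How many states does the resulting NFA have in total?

Recursing over subexpressions:
Each of the 4 symbol leaves contributes a 2-state fragment.
  r | p — 6 states
  r·(r | p) — 7 states
  s | r·(r | p) — 11 states

11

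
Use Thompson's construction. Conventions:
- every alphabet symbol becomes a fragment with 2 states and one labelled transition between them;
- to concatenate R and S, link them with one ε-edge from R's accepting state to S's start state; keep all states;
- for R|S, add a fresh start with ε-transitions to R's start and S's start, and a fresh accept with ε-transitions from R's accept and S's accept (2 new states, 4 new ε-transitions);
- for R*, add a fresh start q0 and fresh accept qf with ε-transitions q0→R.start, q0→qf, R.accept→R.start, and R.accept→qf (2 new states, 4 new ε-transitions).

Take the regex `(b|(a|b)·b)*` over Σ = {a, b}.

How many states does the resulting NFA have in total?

14

Recursing over subexpressions:
Each of the 4 symbol leaves contributes a 2-state fragment.
  a|b = 6 states
  (a|b)·b = 8 states
  b|(a|b)·b = 12 states
  (b|(a|b)·b)* = 14 states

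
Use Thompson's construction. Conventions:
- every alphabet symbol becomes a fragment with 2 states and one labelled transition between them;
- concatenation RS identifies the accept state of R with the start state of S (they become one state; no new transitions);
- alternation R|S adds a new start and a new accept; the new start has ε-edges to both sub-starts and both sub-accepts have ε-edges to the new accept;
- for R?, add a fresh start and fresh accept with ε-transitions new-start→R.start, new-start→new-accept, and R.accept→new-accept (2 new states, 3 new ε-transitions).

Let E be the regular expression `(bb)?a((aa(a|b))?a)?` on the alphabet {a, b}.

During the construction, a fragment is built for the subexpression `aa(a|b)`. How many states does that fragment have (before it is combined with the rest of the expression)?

8

Fragment for `aa(a|b)`:
Each of the 4 symbol leaves contributes a 2-state fragment.
  a|b → 6 states
  aa(a|b) → 8 states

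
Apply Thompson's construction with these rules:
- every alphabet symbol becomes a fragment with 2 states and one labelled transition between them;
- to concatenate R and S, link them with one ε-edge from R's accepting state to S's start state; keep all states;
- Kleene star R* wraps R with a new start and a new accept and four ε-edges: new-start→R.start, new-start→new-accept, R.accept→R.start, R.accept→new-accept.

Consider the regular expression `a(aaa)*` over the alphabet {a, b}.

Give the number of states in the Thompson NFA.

10

Bottom-up over the parse tree:
Each of the 4 symbol leaves contributes a 2-state fragment.
  aaa → 6 states
  (aaa)* → 8 states
  a(aaa)* → 10 states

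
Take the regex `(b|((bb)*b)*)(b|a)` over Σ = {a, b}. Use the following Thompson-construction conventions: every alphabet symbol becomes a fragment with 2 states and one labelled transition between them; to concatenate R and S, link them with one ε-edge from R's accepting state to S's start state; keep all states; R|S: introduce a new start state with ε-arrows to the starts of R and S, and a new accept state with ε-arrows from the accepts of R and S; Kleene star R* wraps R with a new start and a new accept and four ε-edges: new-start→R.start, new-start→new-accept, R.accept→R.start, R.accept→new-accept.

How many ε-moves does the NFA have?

19

Per subexpression:
Each of the 6 symbol leaves contributes 0 ε-transitions.
  bb — 1 ε-transition
  (bb)* — 5 ε-transitions
  (bb)*b — 6 ε-transitions
  ((bb)*b)* — 10 ε-transitions
  b|((bb)*b)* — 14 ε-transitions
  b|a — 4 ε-transitions
  (b|((bb)*b)*)(b|a) — 19 ε-transitions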